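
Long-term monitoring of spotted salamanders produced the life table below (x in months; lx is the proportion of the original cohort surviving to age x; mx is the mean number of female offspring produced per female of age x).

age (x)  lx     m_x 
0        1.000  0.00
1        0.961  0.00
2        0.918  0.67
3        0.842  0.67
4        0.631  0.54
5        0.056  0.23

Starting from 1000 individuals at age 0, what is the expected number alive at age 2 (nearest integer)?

918

Expected survivors = N0 · l_2 = 1000 × 0.918 = 918 → 918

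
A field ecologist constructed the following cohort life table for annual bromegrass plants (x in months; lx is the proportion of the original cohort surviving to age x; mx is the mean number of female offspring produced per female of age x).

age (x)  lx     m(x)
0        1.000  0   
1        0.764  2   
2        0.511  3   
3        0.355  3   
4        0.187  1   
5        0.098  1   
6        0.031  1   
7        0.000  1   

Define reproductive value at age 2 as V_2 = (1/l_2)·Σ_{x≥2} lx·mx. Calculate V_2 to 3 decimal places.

5.703

lx·mx for x ≥ 2: 1.533, 1.065, 0.187, 0.098, 0.031, 0 → sum = 2.914
V_2 = 2.914 / l_2 = 2.914 / 0.511 = 5.702544… → 5.703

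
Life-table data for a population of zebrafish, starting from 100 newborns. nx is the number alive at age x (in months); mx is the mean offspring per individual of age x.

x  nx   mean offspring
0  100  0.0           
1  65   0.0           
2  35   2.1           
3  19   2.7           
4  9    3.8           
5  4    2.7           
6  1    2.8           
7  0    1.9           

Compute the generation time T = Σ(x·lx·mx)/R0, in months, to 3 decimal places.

lx = nx/n0 = nx/100: 1, 0.65, 0.35, 0.19, 0.09, 0.04, 0.01, 0
lx·mx: 0, 0, 0.735, 0.513, 0.342, 0.108, 0.028, 0 → R0 = 1.726
x·lx·mx: 0, 0, 1.47, 1.539, 1.368, 0.54, 0.168, 0 → Σ = 5.085
T = 5.085 / 1.726 = 2.946118… → 2.946

2.946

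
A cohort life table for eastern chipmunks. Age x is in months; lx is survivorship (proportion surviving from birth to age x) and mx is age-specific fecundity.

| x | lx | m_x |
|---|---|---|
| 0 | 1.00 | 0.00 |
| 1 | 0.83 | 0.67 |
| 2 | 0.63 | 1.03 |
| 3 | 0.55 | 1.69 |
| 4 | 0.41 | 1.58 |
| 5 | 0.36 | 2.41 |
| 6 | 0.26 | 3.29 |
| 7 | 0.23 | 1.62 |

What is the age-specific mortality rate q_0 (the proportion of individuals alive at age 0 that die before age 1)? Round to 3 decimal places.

0.170

q_0 = (l_0 − l_1) / l_0 = (1 − 0.83) / 1
     = 0.17 / 1 = 0.17 → 0.170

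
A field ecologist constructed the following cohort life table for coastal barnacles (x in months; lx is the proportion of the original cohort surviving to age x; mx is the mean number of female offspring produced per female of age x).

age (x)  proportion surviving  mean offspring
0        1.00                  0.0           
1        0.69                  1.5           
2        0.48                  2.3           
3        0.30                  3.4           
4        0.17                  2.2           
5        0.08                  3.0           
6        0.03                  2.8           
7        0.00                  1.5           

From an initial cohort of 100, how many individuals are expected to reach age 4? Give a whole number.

17

Expected survivors = N0 · l_4 = 100 × 0.17 = 17 → 17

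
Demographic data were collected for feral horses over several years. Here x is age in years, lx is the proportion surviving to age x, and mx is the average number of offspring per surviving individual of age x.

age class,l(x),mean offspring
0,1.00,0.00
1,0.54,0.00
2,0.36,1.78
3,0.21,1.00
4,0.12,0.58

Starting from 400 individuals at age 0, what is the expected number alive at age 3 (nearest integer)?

Expected survivors = N0 · l_3 = 400 × 0.21 = 84 → 84

84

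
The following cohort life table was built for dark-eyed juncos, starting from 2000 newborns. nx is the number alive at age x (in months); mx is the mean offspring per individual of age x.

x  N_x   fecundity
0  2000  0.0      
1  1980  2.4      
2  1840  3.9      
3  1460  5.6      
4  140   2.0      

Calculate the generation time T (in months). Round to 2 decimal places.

lx = nx/n0 = nx/2000: 1, 0.99, 0.92, 0.73, 0.07
lx·mx: 0, 2.376, 3.588, 4.088, 0.14 → R0 = 10.192
x·lx·mx: 0, 2.376, 7.176, 12.264, 0.56 → Σ = 22.376
T = 22.376 / 10.192 = 2.195447… → 2.20

2.20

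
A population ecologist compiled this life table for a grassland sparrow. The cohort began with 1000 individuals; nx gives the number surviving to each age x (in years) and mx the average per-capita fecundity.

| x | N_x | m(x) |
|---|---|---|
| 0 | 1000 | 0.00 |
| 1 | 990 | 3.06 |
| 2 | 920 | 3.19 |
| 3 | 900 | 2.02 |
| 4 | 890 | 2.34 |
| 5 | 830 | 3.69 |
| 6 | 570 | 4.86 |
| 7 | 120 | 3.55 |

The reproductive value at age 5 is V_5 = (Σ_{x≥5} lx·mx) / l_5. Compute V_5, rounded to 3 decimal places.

lx = nx/n0 = nx/1000: 1, 0.99, 0.92, 0.9, 0.89, 0.83, 0.57, 0.12
lx·mx for x ≥ 5: 3.0627, 2.7702, 0.426 → sum = 6.2589
V_5 = 6.2589 / l_5 = 6.2589 / 0.83 = 7.540843… → 7.541

7.541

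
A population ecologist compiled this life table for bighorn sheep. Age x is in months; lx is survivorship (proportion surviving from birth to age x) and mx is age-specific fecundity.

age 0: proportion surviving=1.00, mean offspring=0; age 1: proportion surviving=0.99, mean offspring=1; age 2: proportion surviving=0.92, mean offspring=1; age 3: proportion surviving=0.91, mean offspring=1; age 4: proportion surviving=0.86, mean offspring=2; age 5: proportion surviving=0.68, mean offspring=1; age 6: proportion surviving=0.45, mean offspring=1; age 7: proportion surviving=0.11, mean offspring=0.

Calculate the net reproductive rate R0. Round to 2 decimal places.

5.67

lx·mx by age: 0, 0.99, 0.92, 0.91, 1.72, 0.68, 0.45, 0
R0 = Σ lx·mx = 5.67 → 5.67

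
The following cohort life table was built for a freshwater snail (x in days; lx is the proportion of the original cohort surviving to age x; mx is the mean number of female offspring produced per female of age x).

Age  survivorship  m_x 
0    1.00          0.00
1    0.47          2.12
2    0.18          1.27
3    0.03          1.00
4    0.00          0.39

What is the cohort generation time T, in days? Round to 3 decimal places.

1.230

lx·mx: 0, 0.9964, 0.2286, 0.03, 0 → R0 = 1.255
x·lx·mx: 0, 0.9964, 0.4572, 0.09, 0 → Σ = 1.5436
T = 1.5436 / 1.255 = 1.22996… → 1.230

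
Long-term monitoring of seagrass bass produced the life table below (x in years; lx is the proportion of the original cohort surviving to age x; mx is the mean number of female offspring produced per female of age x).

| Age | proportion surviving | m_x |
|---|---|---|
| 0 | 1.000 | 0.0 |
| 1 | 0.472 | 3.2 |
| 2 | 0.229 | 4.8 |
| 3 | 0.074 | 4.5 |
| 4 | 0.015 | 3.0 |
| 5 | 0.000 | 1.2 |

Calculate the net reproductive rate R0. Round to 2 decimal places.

2.99

lx·mx by age: 0, 1.5104, 1.0992, 0.333, 0.045, 0
R0 = Σ lx·mx = 2.9876 → 2.99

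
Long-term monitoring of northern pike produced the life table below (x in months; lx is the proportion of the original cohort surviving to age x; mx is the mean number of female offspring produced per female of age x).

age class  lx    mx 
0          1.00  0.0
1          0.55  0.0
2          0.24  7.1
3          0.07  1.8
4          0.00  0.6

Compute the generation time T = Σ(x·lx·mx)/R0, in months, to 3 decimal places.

2.069

lx·mx: 0, 0, 1.704, 0.126, 0 → R0 = 1.83
x·lx·mx: 0, 0, 3.408, 0.378, 0 → Σ = 3.786
T = 3.786 / 1.83 = 2.068852… → 2.069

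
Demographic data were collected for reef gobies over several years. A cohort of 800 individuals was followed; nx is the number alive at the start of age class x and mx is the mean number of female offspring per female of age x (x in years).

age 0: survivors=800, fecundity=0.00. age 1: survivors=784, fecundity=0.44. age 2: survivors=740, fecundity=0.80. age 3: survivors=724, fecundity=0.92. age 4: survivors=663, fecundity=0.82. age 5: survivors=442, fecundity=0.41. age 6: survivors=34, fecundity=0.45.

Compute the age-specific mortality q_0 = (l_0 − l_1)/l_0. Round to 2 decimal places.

0.02

lx = nx/n0 = nx/800: 1, 0.98, 0.925, 0.905, 0.82875, 0.5525, 0.0425
q_0 = (l_0 − l_1) / l_0 = (1 − 0.98) / 1
     = 0.02 / 1 = 0.02 → 0.02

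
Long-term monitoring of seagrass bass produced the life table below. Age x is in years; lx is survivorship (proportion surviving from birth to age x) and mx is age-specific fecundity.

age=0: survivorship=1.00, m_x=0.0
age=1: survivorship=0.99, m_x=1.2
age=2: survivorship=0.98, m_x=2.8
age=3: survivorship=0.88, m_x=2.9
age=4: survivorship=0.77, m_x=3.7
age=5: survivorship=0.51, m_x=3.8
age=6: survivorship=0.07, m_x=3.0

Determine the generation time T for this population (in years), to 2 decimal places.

3.19

lx·mx: 0, 1.188, 2.744, 2.552, 2.849, 1.938, 0.21 → R0 = 11.481
x·lx·mx: 0, 1.188, 5.488, 7.656, 11.396, 9.69, 1.26 → Σ = 36.678
T = 36.678 / 11.481 = 3.194669… → 3.19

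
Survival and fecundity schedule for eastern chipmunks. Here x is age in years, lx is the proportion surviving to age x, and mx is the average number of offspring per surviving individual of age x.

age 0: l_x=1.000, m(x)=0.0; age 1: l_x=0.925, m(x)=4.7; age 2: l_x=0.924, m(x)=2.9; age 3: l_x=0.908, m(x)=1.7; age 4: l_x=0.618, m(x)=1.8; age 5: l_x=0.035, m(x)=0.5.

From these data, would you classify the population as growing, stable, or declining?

growing

R0 = Σ lx·mx = 0 + 4.3475 + 2.6796 + 1.5436 + 1.1124 + 0.0175 = 9.7006
R0 > 1, so the population is growing.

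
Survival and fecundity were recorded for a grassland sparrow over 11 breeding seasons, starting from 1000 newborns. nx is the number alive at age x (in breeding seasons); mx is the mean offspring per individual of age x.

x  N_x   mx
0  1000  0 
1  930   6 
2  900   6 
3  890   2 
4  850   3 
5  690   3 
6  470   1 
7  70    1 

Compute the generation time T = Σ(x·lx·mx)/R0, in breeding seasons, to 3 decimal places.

2.544

lx = nx/n0 = nx/1000: 1, 0.93, 0.9, 0.89, 0.85, 0.69, 0.47, 0.07
lx·mx: 0, 5.58, 5.4, 1.78, 2.55, 2.07, 0.47, 0.07 → R0 = 17.92
x·lx·mx: 0, 5.58, 10.8, 5.34, 10.2, 10.35, 2.82, 0.49 → Σ = 45.58
T = 45.58 / 17.92 = 2.543527… → 2.544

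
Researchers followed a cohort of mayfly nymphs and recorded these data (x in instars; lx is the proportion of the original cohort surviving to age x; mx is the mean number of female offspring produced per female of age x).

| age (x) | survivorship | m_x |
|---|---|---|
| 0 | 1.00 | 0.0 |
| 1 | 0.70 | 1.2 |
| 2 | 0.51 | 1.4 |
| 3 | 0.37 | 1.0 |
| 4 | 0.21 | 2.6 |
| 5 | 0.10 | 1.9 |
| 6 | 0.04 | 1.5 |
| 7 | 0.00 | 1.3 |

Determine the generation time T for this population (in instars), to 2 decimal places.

2.53

lx·mx: 0, 0.84, 0.714, 0.37, 0.546, 0.19, 0.06, 0 → R0 = 2.72
x·lx·mx: 0, 0.84, 1.428, 1.11, 2.184, 0.95, 0.36, 0 → Σ = 6.872
T = 6.872 / 2.72 = 2.526471… → 2.53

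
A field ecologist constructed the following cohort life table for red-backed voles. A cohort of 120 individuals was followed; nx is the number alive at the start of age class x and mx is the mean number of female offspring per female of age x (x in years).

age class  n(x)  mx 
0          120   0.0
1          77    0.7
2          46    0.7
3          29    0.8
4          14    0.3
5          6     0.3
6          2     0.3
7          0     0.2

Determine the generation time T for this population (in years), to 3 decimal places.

1.875

lx = nx/n0 = nx/120: 1, 0.64167…, 0.38333…, 0.24167…, 0.11667…, 0.05, 0.01667…, 0
lx·mx: 0, 0.449167…, 0.268333…, 0.193333…, 0.035…, 0.015, 0.005…, 0 → R0 = 0.965833…
x·lx·mx: 0, 0.449167…, 0.536667…, 0.58…, 0.14…, 0.075, 0.03…, 0 → Σ = 1.810833…
T = 1.810833… / 0.965833… = 1.874892… → 1.875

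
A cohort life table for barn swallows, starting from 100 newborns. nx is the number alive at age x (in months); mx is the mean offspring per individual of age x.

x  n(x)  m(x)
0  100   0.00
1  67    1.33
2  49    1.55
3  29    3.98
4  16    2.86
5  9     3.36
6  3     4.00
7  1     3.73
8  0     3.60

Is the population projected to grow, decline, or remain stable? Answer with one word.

lx = nx/n0 = nx/100: 1, 0.67, 0.49, 0.29, 0.16, 0.09, 0.03, 0.01, 0
R0 = Σ lx·mx = 0 + 0.8911 + 0.7595 + 1.1542 + 0.4576 + 0.3024 + 0.12 + 0.0373 + 0 = 3.7221
R0 > 1, so the population is growing.

growing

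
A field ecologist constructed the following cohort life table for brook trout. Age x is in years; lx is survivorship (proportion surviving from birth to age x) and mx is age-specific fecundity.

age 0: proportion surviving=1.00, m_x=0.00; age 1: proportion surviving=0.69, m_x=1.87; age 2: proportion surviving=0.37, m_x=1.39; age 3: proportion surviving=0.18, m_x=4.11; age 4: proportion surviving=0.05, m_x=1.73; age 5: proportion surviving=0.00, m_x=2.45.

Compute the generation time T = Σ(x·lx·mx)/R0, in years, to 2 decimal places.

1.86

lx·mx: 0, 1.2903, 0.5143, 0.7398, 0.0865, 0 → R0 = 2.6309
x·lx·mx: 0, 1.2903, 1.0286, 2.2194, 0.346, 0 → Σ = 4.8843
T = 4.8843 / 2.6309 = 1.856513… → 1.86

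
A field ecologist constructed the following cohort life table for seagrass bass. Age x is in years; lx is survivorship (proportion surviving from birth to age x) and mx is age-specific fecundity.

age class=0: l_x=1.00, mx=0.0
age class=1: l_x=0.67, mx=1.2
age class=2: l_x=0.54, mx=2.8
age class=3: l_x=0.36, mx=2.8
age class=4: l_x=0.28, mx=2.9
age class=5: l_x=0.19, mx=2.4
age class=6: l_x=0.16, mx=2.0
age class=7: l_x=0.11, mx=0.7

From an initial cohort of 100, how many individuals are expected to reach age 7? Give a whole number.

Expected survivors = N0 · l_7 = 100 × 0.11 = 11 → 11

11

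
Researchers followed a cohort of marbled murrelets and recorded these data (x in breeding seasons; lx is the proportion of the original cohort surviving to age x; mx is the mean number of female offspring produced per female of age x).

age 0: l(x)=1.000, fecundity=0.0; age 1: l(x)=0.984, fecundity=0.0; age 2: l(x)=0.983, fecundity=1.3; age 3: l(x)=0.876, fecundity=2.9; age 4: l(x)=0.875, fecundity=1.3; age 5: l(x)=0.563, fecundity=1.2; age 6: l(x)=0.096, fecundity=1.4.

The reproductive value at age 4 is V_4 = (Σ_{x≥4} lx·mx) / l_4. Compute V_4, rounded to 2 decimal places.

2.23

lx·mx for x ≥ 4: 1.1375, 0.6756, 0.1344 → sum = 1.9475
V_4 = 1.9475 / l_4 = 1.9475 / 0.875 = 2.225714… → 2.23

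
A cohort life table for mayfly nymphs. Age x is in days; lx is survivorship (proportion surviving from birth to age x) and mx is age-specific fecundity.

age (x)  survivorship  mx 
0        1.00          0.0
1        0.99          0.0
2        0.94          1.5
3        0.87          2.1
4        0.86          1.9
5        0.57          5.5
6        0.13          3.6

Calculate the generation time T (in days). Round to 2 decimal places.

3.93

lx·mx: 0, 0, 1.41, 1.827, 1.634, 3.135, 0.468 → R0 = 8.474
x·lx·mx: 0, 0, 2.82, 5.481, 6.536, 15.675, 2.808 → Σ = 33.32
T = 33.32 / 8.474 = 3.932027… → 3.93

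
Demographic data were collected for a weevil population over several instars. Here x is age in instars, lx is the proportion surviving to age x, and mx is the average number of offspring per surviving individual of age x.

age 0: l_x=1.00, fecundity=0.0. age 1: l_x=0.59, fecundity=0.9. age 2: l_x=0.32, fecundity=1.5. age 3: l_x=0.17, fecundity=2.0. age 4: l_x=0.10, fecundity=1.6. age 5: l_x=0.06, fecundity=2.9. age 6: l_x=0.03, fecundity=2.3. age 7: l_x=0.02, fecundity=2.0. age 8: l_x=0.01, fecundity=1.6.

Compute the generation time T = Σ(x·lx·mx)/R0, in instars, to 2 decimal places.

2.68

lx·mx: 0, 0.531, 0.48, 0.34, 0.16, 0.174, 0.069, 0.04, 0.016 → R0 = 1.81
x·lx·mx: 0, 0.531, 0.96, 1.02, 0.64, 0.87, 0.414, 0.28, 0.128 → Σ = 4.843
T = 4.843 / 1.81 = 2.675691… → 2.68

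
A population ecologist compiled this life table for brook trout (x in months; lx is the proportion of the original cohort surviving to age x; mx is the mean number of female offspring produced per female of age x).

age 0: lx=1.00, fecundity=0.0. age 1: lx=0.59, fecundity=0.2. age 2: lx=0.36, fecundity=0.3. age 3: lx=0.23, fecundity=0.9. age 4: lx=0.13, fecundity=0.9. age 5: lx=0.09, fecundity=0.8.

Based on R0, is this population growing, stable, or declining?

declining

R0 = Σ lx·mx = 0 + 0.118 + 0.108 + 0.207 + 0.117 + 0.072 = 0.622
R0 < 1, so the population is declining.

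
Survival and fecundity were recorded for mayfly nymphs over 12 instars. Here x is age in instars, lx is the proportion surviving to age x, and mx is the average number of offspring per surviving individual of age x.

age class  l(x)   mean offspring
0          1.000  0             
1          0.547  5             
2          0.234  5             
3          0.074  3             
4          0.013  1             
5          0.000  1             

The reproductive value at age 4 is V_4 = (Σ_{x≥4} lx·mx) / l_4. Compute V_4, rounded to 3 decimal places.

lx·mx for x ≥ 4: 0.013, 0 → sum = 0.013
V_4 = 0.013 / l_4 = 0.013 / 0.013 = 1 → 1.000

1.000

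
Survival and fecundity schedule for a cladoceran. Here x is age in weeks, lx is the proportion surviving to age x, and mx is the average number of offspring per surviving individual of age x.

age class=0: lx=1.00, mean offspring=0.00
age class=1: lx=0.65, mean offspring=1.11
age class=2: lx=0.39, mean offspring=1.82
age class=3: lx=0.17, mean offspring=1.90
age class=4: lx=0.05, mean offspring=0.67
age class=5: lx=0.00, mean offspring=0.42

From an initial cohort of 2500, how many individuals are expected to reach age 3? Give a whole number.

425

Expected survivors = N0 · l_3 = 2500 × 0.17 = 425 → 425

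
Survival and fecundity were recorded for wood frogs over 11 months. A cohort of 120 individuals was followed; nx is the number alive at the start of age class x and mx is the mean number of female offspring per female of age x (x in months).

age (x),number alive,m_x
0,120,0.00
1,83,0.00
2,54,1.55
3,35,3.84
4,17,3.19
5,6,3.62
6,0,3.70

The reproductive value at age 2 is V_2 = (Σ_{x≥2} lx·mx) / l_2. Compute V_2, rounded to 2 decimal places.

lx = nx/n0 = nx/120: 1, 0.69167…, 0.45, 0.29167…, 0.14167…, 0.05, 0
lx·mx for x ≥ 2: 0.6975, 1.12…, 0.451917…, 0.181, 0 → sum = 2.450417…
V_2 = 2.450417… / l_2 = 2.450417… / 0.45 = 5.44537… → 5.45

5.45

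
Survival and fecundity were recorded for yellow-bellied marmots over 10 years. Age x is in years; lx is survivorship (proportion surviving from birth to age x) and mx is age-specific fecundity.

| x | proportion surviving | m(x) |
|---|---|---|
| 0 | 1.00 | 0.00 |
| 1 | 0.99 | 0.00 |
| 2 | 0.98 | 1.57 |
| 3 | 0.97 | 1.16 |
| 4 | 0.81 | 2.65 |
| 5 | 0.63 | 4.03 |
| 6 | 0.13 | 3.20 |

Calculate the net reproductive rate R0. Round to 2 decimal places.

lx·mx by age: 0, 0, 1.5386, 1.1252, 2.1465, 2.5389, 0.416
R0 = Σ lx·mx = 7.7652 → 7.77

7.77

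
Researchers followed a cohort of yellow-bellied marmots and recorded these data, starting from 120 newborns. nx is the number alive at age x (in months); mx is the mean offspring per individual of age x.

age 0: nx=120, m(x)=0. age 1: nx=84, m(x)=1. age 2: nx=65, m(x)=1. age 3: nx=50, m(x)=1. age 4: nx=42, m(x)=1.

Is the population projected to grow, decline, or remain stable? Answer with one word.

lx = nx/n0 = nx/120: 1, 0.7, 0.54167…, 0.41667…, 0.35
R0 = Σ lx·mx = 0 + 0.7 + 0.541667… + 0.416667… + 0.35 = 2.008333…
R0 > 1, so the population is growing.

growing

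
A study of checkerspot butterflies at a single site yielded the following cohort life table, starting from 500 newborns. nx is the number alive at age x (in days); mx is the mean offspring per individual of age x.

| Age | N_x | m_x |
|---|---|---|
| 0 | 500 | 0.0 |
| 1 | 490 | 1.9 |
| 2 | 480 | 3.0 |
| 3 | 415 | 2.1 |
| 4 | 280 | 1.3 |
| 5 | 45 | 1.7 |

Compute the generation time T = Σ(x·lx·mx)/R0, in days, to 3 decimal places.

2.244

lx = nx/n0 = nx/500: 1, 0.98, 0.96, 0.83, 0.56, 0.09
lx·mx: 0, 1.862, 2.88, 1.743, 0.728, 0.153 → R0 = 7.366
x·lx·mx: 0, 1.862, 5.76, 5.229, 2.912, 0.765 → Σ = 16.528
T = 16.528 / 7.366 = 2.243823… → 2.244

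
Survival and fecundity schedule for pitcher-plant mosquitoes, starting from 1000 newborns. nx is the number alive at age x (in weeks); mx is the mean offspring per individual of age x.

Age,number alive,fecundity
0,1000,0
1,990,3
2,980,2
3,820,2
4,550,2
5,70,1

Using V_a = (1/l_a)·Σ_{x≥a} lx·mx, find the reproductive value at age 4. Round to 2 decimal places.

2.13

lx = nx/n0 = nx/1000: 1, 0.99, 0.98, 0.82, 0.55, 0.07
lx·mx for x ≥ 4: 1.1, 0.07 → sum = 1.17
V_4 = 1.17 / l_4 = 1.17 / 0.55 = 2.127273… → 2.13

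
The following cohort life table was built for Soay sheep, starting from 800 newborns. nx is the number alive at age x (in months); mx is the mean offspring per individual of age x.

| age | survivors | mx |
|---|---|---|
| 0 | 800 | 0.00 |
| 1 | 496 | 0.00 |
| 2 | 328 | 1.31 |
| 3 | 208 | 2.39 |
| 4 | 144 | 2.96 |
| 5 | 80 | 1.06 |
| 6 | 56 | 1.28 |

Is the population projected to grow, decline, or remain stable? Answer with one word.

lx = nx/n0 = nx/800: 1, 0.62, 0.41, 0.26, 0.18, 0.1, 0.07
R0 = Σ lx·mx = 0 + 0 + 0.5371 + 0.6214 + 0.5328 + 0.106 + 0.0896 = 1.8869
R0 > 1, so the population is growing.

growing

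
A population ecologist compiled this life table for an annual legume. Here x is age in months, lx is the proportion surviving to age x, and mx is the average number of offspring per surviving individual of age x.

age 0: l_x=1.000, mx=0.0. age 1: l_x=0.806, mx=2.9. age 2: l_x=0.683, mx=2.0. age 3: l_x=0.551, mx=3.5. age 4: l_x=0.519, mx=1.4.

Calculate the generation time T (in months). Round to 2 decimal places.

lx·mx: 0, 2.3374, 1.366, 1.9285, 0.7266 → R0 = 6.3585
x·lx·mx: 0, 2.3374, 2.732, 5.7855, 2.9064 → Σ = 13.7613
T = 13.7613 / 6.3585 = 2.164237… → 2.16

2.16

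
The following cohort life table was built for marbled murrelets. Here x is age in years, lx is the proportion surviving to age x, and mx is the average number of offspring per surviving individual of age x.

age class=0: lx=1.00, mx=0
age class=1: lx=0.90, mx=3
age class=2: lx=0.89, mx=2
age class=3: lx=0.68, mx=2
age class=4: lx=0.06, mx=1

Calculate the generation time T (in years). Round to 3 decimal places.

1.793

lx·mx: 0, 2.7, 1.78, 1.36, 0.06 → R0 = 5.9
x·lx·mx: 0, 2.7, 3.56, 4.08, 0.24 → Σ = 10.58
T = 10.58 / 5.9 = 1.79322… → 1.793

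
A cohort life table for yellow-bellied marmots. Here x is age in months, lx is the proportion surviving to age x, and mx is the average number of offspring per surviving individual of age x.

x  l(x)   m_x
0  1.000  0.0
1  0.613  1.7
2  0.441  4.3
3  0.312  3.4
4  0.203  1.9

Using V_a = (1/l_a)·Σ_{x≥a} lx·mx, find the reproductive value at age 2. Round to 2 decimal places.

7.58

lx·mx for x ≥ 2: 1.8963, 1.0608, 0.3857 → sum = 3.3428
V_2 = 3.3428 / l_2 = 3.3428 / 0.441 = 7.580045… → 7.58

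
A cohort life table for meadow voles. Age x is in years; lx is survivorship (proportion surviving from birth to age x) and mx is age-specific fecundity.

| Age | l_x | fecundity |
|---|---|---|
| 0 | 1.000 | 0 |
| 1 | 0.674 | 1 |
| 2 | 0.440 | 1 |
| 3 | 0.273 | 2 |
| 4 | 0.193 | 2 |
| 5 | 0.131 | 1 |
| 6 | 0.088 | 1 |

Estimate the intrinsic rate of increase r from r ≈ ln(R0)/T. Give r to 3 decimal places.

R0 = Σ lx·mx = 0 + 0.674 + 0.44 + 0.546 + 0.386 + 0.131 + 0.088 = 2.265
Σ x·lx·mx = 5.919; T = 5.919/2.265 = 2.61325…
r ≈ ln(R0)/T = ln(2.265)/2.61325… = 0.31286… → 0.313

0.313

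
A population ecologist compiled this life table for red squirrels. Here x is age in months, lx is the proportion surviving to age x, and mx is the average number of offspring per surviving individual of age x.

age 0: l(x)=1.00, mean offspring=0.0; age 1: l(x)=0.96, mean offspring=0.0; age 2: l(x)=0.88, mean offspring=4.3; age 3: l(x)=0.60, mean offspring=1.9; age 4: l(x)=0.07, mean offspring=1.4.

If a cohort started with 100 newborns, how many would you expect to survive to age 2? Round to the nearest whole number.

Expected survivors = N0 · l_2 = 100 × 0.88 = 88 → 88

88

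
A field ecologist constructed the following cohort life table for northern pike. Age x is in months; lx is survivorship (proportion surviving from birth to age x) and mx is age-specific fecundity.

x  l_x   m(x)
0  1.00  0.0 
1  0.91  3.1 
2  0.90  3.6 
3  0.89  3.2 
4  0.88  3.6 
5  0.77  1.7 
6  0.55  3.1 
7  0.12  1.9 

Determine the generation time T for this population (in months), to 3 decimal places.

lx·mx: 0, 2.821, 3.24, 2.848, 3.168, 1.309, 1.705, 0.228 → R0 = 15.319
x·lx·mx: 0, 2.821, 6.48, 8.544, 12.672, 6.545, 10.23, 1.596 → Σ = 48.888
T = 48.888 / 15.319 = 3.191331… → 3.191

3.191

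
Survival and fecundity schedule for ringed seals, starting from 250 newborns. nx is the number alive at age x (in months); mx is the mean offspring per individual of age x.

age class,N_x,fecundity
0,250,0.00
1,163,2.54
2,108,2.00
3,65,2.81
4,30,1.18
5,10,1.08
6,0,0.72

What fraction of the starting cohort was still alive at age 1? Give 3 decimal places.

0.652

l_1 = n_1/n_0 = 163/250 = 0.652 → 0.652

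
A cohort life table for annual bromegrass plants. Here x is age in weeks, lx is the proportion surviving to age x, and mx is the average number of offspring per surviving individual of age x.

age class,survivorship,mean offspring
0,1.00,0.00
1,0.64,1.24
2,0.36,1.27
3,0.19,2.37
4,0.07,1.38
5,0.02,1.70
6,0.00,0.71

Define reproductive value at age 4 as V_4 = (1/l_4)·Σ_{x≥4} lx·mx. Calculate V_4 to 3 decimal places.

lx·mx for x ≥ 4: 0.0966, 0.034, 0 → sum = 0.1306
V_4 = 0.1306 / l_4 = 0.1306 / 0.07 = 1.865714… → 1.866

1.866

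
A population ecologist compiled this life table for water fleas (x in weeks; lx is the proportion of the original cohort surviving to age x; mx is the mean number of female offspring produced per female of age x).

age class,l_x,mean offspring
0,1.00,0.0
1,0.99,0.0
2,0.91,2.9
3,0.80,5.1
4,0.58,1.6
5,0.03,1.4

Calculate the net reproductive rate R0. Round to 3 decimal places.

lx·mx by age: 0, 0, 2.639, 4.08, 0.928, 0.042
R0 = Σ lx·mx = 7.689 → 7.689

7.689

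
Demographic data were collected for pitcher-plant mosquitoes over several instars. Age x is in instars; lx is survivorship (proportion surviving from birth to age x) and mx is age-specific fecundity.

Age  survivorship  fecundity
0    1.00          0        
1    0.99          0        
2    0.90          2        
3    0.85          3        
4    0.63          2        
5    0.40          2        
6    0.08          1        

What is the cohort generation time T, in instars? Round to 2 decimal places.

lx·mx: 0, 0, 1.8, 2.55, 1.26, 0.8, 0.08 → R0 = 6.49
x·lx·mx: 0, 0, 3.6, 7.65, 5.04, 4, 0.48 → Σ = 20.77
T = 20.77 / 6.49 = 3.200308… → 3.20

3.20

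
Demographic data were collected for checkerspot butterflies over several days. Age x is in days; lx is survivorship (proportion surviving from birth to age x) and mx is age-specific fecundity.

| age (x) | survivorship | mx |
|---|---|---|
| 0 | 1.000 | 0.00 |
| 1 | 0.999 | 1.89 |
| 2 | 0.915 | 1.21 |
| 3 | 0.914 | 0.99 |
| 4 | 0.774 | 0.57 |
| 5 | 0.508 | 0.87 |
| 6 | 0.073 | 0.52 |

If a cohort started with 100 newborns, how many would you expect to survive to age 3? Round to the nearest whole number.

Expected survivors = N0 · l_3 = 100 × 0.914 = 91.4 → 91

91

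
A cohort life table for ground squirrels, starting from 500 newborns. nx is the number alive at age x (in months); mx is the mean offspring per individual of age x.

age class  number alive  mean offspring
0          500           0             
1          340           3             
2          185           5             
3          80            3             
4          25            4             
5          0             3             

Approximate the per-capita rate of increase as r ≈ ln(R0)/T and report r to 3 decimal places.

lx = nx/n0 = nx/500: 1, 0.68, 0.37, 0.16, 0.05, 0
R0 = Σ lx·mx = 0 + 2.04 + 1.85 + 0.48 + 0.2 + 0 = 4.57
Σ x·lx·mx = 7.98; T = 7.98/4.57 = 1.74617…
r ≈ ln(R0)/T = ln(4.57)/1.74617… = 0.8702… → 0.870

0.870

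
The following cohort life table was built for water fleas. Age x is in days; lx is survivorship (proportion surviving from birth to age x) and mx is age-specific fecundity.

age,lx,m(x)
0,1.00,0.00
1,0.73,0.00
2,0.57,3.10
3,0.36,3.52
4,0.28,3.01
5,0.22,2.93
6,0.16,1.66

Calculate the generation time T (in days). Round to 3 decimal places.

lx·mx: 0, 0, 1.767, 1.2672, 0.8428, 0.6446, 0.2656 → R0 = 4.7872
x·lx·mx: 0, 0, 3.534, 3.8016, 3.3712, 3.223, 1.5936 → Σ = 15.5234
T = 15.5234 / 4.7872 = 3.242689… → 3.243

3.243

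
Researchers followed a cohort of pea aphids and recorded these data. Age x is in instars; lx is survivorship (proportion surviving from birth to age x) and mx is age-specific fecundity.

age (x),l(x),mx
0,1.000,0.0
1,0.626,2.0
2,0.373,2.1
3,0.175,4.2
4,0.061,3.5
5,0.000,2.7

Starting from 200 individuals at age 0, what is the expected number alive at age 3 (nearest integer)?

35

Expected survivors = N0 · l_3 = 200 × 0.175 = 35 → 35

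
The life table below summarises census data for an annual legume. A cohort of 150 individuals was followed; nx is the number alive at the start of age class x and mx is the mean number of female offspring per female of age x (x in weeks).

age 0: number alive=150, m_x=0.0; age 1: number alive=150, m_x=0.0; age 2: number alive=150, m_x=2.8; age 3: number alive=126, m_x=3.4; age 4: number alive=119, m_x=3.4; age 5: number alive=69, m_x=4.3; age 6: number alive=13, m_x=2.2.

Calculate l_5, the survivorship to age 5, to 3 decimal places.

0.460

l_5 = n_5/n_0 = 69/150 = 0.46 → 0.460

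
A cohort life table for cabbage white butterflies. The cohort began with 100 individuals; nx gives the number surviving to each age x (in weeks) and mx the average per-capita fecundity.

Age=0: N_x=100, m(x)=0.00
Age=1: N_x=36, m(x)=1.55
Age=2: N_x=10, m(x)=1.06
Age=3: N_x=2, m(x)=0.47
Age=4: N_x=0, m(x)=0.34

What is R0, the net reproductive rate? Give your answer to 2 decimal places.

lx = nx/n0 = nx/100: 1, 0.36, 0.1, 0.02, 0
lx·mx by age: 0, 0.558, 0.106, 0.0094, 0
R0 = Σ lx·mx = 0.6734 → 0.67

0.67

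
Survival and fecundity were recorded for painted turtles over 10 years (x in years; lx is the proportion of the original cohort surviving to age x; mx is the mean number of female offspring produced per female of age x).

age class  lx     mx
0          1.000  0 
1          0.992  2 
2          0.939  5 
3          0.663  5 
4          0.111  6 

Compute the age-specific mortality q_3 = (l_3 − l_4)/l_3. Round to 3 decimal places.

q_3 = (l_3 − l_4) / l_3 = (0.663 − 0.111) / 0.663
     = 0.552 / 0.663 = 0.832579… → 0.833

0.833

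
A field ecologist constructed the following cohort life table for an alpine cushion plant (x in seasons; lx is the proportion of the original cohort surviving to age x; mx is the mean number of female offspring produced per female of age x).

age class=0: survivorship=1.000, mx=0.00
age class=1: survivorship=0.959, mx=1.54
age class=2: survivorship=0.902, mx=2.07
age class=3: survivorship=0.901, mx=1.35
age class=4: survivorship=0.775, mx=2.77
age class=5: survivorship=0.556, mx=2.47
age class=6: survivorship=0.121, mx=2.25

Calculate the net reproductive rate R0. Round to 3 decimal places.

8.353

lx·mx by age: 0, 1.47686, 1.86714, 1.21635, 2.14675, 1.37332, 0.27225
R0 = Σ lx·mx = 8.35267 → 8.353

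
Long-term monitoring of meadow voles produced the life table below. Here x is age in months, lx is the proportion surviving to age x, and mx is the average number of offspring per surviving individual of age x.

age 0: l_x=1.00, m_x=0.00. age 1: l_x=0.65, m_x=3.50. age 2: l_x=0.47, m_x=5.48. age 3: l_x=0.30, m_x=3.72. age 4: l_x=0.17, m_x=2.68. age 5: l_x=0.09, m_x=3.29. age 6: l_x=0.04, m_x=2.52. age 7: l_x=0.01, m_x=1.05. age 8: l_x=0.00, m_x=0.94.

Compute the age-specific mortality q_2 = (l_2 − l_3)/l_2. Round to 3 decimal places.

0.362

q_2 = (l_2 − l_3) / l_2 = (0.47 − 0.3) / 0.47
     = 0.17 / 0.47 = 0.361702… → 0.362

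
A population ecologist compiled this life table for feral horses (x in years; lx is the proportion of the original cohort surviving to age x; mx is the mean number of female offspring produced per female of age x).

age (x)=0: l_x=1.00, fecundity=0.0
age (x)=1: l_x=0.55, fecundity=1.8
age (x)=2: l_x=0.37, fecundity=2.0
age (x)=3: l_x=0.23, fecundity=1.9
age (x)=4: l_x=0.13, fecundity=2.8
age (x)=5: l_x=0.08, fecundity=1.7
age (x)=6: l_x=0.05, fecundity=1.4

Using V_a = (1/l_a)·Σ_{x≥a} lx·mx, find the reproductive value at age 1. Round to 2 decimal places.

lx·mx for x ≥ 1: 0.99, 0.74, 0.437, 0.364, 0.136, 0.07 → sum = 2.737
V_1 = 2.737 / l_1 = 2.737 / 0.55 = 4.976364… → 4.98

4.98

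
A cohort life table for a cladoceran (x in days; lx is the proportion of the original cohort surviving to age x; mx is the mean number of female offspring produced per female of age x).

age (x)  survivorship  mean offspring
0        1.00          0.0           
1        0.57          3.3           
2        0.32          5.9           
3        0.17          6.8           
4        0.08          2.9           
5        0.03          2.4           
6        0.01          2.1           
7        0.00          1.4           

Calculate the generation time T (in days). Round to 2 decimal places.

lx·mx: 0, 1.881, 1.888, 1.156, 0.232, 0.072, 0.021, 0 → R0 = 5.25
x·lx·mx: 0, 1.881, 3.776, 3.468, 0.928, 0.36, 0.126, 0 → Σ = 10.539
T = 10.539 / 5.25 = 2.007429… → 2.01

2.01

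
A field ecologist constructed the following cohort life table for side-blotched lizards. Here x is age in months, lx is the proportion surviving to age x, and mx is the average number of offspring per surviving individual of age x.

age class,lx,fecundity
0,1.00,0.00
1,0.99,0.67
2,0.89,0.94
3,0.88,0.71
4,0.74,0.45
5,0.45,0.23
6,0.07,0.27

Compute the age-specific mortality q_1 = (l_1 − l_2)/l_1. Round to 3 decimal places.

q_1 = (l_1 − l_2) / l_1 = (0.99 − 0.89) / 0.99
     = 0.1 / 0.99 = 0.10101… → 0.101

0.101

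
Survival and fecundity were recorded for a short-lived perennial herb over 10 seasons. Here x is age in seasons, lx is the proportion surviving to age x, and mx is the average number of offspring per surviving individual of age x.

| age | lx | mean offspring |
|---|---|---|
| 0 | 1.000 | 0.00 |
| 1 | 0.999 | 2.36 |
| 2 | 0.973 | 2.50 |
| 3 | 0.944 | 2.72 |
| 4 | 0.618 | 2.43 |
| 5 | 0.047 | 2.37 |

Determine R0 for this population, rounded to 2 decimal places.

8.97

lx·mx by age: 0, 2.35764, 2.4325, 2.56768, 1.50174, 0.11139
R0 = Σ lx·mx = 8.97095 → 8.97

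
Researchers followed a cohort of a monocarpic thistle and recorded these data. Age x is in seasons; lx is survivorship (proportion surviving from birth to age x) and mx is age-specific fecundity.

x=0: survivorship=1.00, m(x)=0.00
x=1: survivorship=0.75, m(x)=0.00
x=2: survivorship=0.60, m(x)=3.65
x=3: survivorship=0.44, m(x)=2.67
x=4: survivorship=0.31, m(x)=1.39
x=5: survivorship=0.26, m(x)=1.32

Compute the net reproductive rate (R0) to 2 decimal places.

4.14

lx·mx by age: 0, 0, 2.19, 1.1748, 0.4309, 0.3432
R0 = Σ lx·mx = 4.1389 → 4.14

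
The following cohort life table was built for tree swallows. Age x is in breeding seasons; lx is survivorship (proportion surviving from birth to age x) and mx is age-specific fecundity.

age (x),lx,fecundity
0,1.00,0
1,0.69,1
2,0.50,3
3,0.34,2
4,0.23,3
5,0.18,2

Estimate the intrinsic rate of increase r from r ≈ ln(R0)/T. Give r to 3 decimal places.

R0 = Σ lx·mx = 0 + 0.69 + 1.5 + 0.68 + 0.69 + 0.36 = 3.92
Σ x·lx·mx = 10.29; T = 10.29/3.92 = 2.625
r ≈ ln(R0)/T = ln(3.92)/2.625 = 0.52042… → 0.520

0.520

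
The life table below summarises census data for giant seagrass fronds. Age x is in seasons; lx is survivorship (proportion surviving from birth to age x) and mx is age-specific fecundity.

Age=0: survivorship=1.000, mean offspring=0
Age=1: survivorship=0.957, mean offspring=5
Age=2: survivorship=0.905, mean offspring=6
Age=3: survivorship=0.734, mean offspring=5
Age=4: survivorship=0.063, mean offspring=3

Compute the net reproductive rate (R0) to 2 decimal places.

14.07

lx·mx by age: 0, 4.785, 5.43, 3.67, 0.189
R0 = Σ lx·mx = 14.074 → 14.07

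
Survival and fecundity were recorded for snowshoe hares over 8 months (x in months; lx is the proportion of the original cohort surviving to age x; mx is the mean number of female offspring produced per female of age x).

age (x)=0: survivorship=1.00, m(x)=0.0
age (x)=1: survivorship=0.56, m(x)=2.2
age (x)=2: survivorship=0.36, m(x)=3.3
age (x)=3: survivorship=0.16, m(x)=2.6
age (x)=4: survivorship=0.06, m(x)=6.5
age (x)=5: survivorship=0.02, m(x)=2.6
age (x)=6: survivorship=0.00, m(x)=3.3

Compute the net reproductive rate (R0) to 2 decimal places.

3.28

lx·mx by age: 0, 1.232, 1.188, 0.416, 0.39, 0.052, 0
R0 = Σ lx·mx = 3.278 → 3.28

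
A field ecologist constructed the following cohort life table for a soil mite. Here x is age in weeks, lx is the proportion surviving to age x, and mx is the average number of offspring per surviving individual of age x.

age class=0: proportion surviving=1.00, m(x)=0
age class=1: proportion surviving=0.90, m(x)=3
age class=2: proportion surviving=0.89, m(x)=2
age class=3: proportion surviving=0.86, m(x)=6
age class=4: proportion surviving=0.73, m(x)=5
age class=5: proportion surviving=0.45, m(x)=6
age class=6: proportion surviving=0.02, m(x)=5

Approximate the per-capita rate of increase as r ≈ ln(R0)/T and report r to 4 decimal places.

0.8862

R0 = Σ lx·mx = 0 + 2.7 + 1.78 + 5.16 + 3.65 + 2.7 + 0.1 = 16.09
Σ x·lx·mx = 50.44; T = 50.44/16.09 = 3.13487…
r ≈ ln(R0)/T = ln(16.09)/3.13487… = 0.886225… → 0.8862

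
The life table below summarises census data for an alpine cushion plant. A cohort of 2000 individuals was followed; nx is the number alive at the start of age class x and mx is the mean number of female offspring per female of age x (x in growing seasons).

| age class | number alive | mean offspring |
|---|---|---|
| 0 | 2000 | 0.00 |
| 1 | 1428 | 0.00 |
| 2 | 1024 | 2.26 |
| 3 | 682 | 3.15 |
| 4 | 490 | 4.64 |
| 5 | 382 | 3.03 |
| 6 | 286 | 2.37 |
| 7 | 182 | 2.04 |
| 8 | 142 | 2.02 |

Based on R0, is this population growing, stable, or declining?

growing

lx = nx/n0 = nx/2000: 1, 0.714, 0.512, 0.341, 0.245, 0.191, 0.143, 0.091, 0.071
R0 = Σ lx·mx = 0 + 0 + 1.15712 + 1.07415 + 1.1368 + 0.57873 + 0.33891 + 0.18564 + 0.14342 = 4.61477
R0 > 1, so the population is growing.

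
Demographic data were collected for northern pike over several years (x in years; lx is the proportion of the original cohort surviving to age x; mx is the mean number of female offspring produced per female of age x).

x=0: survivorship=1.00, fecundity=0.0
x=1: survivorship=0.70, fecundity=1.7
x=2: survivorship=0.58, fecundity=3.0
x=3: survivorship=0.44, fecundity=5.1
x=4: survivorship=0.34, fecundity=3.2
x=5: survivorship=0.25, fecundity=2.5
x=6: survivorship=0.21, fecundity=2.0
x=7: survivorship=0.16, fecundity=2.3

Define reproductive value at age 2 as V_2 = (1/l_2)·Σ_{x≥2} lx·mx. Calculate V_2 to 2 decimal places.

11.18

lx·mx for x ≥ 2: 1.74, 2.244, 1.088, 0.625, 0.42, 0.368 → sum = 6.485
V_2 = 6.485 / l_2 = 6.485 / 0.58 = 11.181034… → 11.18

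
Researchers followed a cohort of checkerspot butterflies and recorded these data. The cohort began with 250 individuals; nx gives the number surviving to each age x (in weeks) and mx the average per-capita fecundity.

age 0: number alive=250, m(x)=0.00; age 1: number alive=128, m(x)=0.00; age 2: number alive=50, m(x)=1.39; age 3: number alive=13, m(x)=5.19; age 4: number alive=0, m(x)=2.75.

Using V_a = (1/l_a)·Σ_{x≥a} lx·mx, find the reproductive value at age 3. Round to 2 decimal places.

lx = nx/n0 = nx/250: 1, 0.512, 0.2, 0.052, 0
lx·mx for x ≥ 3: 0.26988, 0 → sum = 0.26988
V_3 = 0.26988 / l_3 = 0.26988 / 0.052 = 5.19 → 5.19

5.19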